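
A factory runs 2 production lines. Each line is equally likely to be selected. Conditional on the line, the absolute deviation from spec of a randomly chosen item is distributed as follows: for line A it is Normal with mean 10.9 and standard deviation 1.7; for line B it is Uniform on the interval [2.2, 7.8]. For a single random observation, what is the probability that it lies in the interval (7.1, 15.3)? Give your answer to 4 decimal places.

Conditional on each line, P(7.1 < X < 15.3): A: 0.982478; B: 0.125.
By total probability, P(7.1 < X < 15.3) = 0.5·0.982478 + 0.5·0.125 = 0.553739.

0.5537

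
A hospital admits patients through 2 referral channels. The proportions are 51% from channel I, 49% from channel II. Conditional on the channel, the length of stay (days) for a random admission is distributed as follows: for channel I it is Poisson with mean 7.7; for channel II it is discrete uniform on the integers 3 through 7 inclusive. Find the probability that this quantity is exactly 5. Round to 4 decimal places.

Conditional on each channel, P(X = 5): I: 0.102142; II: 0.2.
By total probability, P(X = 5) = 0.51·0.102142 + 0.49·0.2 = 0.150092.

0.1501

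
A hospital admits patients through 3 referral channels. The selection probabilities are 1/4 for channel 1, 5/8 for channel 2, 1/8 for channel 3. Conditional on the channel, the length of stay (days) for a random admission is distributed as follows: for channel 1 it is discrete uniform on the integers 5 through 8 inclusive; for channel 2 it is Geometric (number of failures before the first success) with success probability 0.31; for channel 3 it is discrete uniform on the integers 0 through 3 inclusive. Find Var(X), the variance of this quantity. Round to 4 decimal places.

Per component, 1: μ=6.5, E[X²]=43.5; 2: μ=2.22581, E[X²]=12.1342; 3: μ=1.5, E[X²]=3.5.
E[X] = 0.25·6.5 + 0.625·2.22581 + 0.125·1.5 = 3.20363.
E[X²] = 0.25·43.5 + 0.625·12.1342 + 0.125·3.5 = 18.8964.
Var(X) = E[X²] − (E[X])² = 18.8964 − 10.2632 = 8.63316.

8.6332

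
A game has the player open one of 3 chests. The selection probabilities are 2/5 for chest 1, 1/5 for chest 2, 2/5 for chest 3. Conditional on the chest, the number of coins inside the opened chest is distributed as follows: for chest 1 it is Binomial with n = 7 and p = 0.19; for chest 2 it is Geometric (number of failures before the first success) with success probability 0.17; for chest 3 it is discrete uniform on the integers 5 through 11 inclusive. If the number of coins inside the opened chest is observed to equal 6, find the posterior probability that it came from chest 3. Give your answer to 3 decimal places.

Likelihoods P(X=6 | ·): 1: 0.00026675; 2: 0.0555799; 3: 0.142857.
Posterior ∝ prior × likelihood. Numerator for 3: 0.4·0.142857 = 0.0571429.
Normalizing constant: 0.4·0.00026675 + 0.2·0.0555799 + 0.4·0.142857 = 0.0683655.
P(3 | observation) = 0.0571429 / 0.0683655 = 0.835843.

0.836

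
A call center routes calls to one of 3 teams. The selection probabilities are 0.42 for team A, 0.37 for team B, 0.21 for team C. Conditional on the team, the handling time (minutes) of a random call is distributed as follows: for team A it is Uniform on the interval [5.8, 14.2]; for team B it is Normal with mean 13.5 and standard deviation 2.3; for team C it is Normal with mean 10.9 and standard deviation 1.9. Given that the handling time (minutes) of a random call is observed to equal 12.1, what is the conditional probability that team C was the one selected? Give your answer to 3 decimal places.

Likelihoods f(12.1 | ·): A: 0.119048; B: 0.144121; C: 0.172004.
Posterior ∝ prior × likelihood. Numerator for C: 0.21·0.172004 = 0.0361208.
Normalizing constant: 0.42·0.119048 + 0.37·0.144121 + 0.21·0.172004 = 0.139446.
P(C | observation) = 0.0361208 / 0.139446 = 0.259032.

0.259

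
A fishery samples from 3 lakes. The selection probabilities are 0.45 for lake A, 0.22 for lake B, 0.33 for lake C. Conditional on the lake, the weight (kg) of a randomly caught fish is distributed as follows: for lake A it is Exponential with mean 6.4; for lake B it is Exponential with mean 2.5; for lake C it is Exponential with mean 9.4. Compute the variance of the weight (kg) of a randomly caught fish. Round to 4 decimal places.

55.2646

Per component, A: μ=6.4, E[X²]=81.92; B: μ=2.5, E[X²]=12.5; C: μ=9.4, E[X²]=176.72.
E[X] = 0.45·6.4 + 0.22·2.5 + 0.33·9.4 = 6.532.
E[X²] = 0.45·81.92 + 0.22·12.5 + 0.33·176.72 = 97.9316.
Var(X) = E[X²] − (E[X])² = 97.9316 − 42.667 = 55.2646.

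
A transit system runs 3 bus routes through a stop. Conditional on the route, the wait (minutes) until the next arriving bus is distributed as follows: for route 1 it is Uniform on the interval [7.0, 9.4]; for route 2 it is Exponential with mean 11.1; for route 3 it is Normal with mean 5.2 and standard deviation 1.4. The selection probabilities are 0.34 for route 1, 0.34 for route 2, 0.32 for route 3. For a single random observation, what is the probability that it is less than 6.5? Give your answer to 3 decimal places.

Conditional on each route, P(X < 6.5): 1: 0; 2: 0.44322; 3: 0.823444.
By total probability, P(X < 6.5) = 0.34·0 + 0.34·0.44322 + 0.32·0.823444 = 0.414197.

0.414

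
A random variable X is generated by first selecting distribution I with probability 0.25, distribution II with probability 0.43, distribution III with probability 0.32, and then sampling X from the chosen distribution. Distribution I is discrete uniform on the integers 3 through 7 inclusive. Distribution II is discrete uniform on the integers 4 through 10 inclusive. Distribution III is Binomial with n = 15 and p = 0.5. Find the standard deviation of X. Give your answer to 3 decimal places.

2.094

Per component, I: μ=5, E[X²]=27; II: μ=7, E[X²]=53; III: μ=7.5, E[X²]=60.
E[X] = 0.25·5 + 0.43·7 + 0.32·7.5 = 6.66.
E[X²] = 0.25·27 + 0.43·53 + 0.32·60 = 48.74.
Var(X) = E[X²] − (E[X])² = 48.74 − 44.3556 = 4.3844.
SD(X) = √4.3844 = 2.0939.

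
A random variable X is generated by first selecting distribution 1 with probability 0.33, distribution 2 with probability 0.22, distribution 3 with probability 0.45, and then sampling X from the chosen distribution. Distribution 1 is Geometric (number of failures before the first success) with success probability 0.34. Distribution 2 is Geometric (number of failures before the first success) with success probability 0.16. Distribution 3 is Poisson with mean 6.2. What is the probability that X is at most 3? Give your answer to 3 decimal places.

Conditional on each component, P(X ≤ 3): 1: 0.810253; 2: 0.502129; 3: 0.134229.
By total probability, P(X ≤ 3) = 0.33·0.810253 + 0.22·0.502129 + 0.45·0.134229 = 0.438255.

0.438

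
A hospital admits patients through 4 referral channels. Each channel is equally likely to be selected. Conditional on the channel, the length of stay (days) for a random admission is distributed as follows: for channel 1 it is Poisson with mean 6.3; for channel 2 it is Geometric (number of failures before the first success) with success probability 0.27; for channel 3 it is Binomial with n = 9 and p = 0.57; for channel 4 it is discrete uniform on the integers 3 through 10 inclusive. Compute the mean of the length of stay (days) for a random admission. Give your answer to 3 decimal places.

5.158

Component means — 1: 6.3; 2: 2.7037; 3: 5.13; 4: 6.5.
E[X] = 0.25·6.3 + 0.25·2.7037 + 0.25·5.13 + 0.25·6.5 = 5.15843.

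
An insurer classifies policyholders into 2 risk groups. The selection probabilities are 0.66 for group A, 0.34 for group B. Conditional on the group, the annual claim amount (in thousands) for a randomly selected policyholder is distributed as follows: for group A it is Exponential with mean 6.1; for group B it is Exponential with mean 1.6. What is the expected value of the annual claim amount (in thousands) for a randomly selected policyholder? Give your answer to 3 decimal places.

4.570

Component means — A: 6.1; B: 1.6.
E[X] = 0.66·6.1 + 0.34·1.6 = 4.57.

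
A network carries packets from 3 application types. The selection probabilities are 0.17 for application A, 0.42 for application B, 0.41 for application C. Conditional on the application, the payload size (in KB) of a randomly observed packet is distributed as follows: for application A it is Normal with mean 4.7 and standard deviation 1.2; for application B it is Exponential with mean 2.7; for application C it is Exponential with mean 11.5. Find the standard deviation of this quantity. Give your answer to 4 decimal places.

Per component, A: μ=4.7, E[X²]=23.53; B: μ=2.7, E[X²]=14.58; C: μ=11.5, E[X²]=264.5.
E[X] = 0.17·4.7 + 0.42·2.7 + 0.41·11.5 = 6.648.
E[X²] = 0.17·23.53 + 0.42·14.58 + 0.41·264.5 = 118.569.
Var(X) = E[X²] − (E[X])² = 118.569 − 44.1959 = 74.3728.
SD(X) = √74.3728 = 8.62397.

8.6240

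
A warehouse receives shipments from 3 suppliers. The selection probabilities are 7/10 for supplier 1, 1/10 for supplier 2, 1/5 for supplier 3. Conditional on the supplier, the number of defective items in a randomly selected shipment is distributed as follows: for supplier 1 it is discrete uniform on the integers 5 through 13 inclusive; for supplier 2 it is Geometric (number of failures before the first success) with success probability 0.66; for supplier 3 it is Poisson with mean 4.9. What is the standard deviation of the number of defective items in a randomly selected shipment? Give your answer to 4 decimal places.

3.6745

Per component, 1: μ=9, E[X²]=87.6667; 2: μ=0.515152, E[X²]=1.04591; 3: μ=4.9, E[X²]=28.91.
E[X] = 0.7·9 + 0.1·0.515152 + 0.2·4.9 = 7.33152.
E[X²] = 0.7·87.6667 + 0.1·1.04591 + 0.2·28.91 = 67.2533.
Var(X) = E[X²] − (E[X])² = 67.2533 − 53.7511 = 13.5021.
SD(X) = √13.5021 = 3.67453.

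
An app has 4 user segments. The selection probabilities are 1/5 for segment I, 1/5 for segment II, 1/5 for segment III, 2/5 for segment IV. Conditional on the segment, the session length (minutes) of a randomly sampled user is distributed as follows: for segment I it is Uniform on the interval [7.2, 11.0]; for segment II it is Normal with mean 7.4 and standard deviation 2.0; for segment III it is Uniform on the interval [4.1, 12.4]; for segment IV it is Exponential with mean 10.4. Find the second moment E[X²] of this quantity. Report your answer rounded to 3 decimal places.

129.843

For each component E[X²] = Var + (mean)², giving I: 84.0133; II: 58.76; III: 73.8033; IV: 216.32.
Overall E[X²] = 0.2·84.0133 + 0.2·58.76 + 0.2·73.8033 + 0.4·216.32 = 129.843.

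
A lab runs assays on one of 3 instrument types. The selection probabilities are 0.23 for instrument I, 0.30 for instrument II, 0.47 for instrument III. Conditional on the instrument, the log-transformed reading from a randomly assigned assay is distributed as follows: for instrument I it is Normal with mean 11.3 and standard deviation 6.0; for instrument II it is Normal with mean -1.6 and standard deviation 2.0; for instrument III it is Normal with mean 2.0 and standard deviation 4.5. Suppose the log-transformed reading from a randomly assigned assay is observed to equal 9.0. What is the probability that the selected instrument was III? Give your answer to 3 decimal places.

0.467

Likelihoods f(9.0 | ·): I: 0.0617803; II: 1.58567e-07; III: 0.0264396.
Posterior ∝ prior × likelihood. Numerator for III: 0.47·0.0264396 = 0.0124266.
Normalizing constant: 0.23·0.0617803 + 0.3·1.58567e-07 + 0.47·0.0264396 = 0.0266361.
P(III | observation) = 0.0124266 / 0.0266361 = 0.466532.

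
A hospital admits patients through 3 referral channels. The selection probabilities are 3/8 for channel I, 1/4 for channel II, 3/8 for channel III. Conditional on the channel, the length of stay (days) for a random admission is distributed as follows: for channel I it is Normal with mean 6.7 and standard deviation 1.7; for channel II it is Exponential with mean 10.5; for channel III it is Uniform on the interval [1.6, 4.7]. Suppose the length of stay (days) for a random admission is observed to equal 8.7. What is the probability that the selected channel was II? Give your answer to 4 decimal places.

0.1910

Likelihoods f(8.7 | ·): I: 0.117466; II: 0.0415879; III: 0.
Posterior ∝ prior × likelihood. Numerator for II: 0.25·0.0415879 = 0.010397.
Normalizing constant: 0.375·0.117466 + 0.25·0.0415879 + 0.375·0 = 0.0544466.
P(II | observation) = 0.010397 / 0.0544466 = 0.190957.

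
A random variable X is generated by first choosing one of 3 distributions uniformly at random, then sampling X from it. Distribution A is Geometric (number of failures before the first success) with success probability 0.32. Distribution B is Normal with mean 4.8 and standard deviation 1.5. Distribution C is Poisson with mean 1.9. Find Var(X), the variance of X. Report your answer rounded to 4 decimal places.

Per component, A: μ=2.125, E[X²]=11.1562; B: μ=4.8, E[X²]=25.29; C: μ=1.9, E[X²]=5.51.
E[X] = 0.333333·2.125 + 0.333333·4.8 + 0.333333·1.9 = 2.94167.
E[X²] = 0.333333·11.1562 + 0.333333·25.29 + 0.333333·5.51 = 13.9854.
Var(X) = E[X²] − (E[X])² = 13.9854 − 8.6534 = 5.33201.

5.3320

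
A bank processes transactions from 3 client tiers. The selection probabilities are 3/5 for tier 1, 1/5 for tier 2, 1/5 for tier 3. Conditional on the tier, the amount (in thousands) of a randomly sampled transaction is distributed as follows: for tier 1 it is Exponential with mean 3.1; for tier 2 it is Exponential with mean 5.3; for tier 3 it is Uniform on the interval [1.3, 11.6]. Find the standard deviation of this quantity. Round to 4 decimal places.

Per component, 1: μ=3.1, E[X²]=19.22; 2: μ=5.3, E[X²]=56.18; 3: μ=6.45, E[X²]=50.4433.
E[X] = 0.6·3.1 + 0.2·5.3 + 0.2·6.45 = 4.21.
E[X²] = 0.6·19.22 + 0.2·56.18 + 0.2·50.4433 = 32.8567.
Var(X) = E[X²] − (E[X])² = 32.8567 − 17.7241 = 15.1326.
SD(X) = √15.1326 = 3.89006.

3.8901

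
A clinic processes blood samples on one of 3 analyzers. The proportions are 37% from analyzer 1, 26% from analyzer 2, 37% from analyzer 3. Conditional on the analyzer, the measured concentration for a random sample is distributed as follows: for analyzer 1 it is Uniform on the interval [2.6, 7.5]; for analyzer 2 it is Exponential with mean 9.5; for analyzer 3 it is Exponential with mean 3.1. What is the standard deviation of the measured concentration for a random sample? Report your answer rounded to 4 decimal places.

5.8418

Per component, 1: μ=5.05, E[X²]=27.5033; 2: μ=9.5, E[X²]=180.5; 3: μ=3.1, E[X²]=19.22.
E[X] = 0.37·5.05 + 0.26·9.5 + 0.37·3.1 = 5.4855.
E[X²] = 0.37·27.5033 + 0.26·180.5 + 0.37·19.22 = 64.2176.
Var(X) = E[X²] − (E[X])² = 64.2176 − 30.0907 = 34.1269.
SD(X) = √34.1269 = 5.84183.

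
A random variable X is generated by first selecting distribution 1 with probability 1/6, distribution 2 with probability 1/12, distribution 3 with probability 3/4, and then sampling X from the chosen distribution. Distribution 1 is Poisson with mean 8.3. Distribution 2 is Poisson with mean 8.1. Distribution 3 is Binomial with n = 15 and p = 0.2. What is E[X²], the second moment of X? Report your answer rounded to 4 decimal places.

For each component E[X²] = Var + (mean)², giving 1: 77.19; 2: 73.71; 3: 11.4.
Overall E[X²] = 0.166667·77.19 + 0.0833333·73.71 + 0.75·11.4 = 27.5575.

27.5575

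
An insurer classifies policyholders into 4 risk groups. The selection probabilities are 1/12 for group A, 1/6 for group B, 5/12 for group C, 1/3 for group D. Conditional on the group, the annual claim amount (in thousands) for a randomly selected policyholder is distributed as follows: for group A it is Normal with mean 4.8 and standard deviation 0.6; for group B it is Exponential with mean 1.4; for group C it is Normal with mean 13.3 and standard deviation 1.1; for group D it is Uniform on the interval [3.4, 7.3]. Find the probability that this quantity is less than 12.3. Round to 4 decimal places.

Conditional on each group, P(X < 12.3): A: 1; B: 0.999847; C: 0.181651; D: 1.
By total probability, P(X < 12.3) = 0.0833333·1 + 0.166667·0.999847 + 0.416667·0.181651 + 0.333333·1 = 0.658996.

0.6590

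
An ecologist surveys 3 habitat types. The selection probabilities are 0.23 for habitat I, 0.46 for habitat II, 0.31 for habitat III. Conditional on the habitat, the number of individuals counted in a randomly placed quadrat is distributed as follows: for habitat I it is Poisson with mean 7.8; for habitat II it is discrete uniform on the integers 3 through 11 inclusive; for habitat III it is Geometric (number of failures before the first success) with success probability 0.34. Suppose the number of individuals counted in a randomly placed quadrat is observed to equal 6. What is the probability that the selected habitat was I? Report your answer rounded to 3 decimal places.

0.330

Likelihoods P(X=6 | ·): I: 0.128156; II: 0.111111; III: 0.0281023.
Posterior ∝ prior × likelihood. Numerator for I: 0.23·0.128156 = 0.0294758.
Normalizing constant: 0.23·0.128156 + 0.46·0.111111 + 0.31·0.0281023 = 0.0892987.
P(I | observation) = 0.0294758 / 0.0892987 = 0.330081.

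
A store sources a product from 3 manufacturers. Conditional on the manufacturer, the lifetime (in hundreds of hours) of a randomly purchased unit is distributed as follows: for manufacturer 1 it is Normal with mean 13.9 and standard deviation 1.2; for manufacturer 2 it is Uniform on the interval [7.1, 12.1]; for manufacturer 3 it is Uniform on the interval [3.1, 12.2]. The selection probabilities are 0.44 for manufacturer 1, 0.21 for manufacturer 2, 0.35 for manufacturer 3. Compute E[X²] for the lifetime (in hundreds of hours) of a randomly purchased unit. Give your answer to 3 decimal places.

128.335

For each component E[X²] = Var + (mean)², giving 1: 194.65; 2: 94.2433; 3: 65.4233.
Overall E[X²] = 0.44·194.65 + 0.21·94.2433 + 0.35·65.4233 = 128.335.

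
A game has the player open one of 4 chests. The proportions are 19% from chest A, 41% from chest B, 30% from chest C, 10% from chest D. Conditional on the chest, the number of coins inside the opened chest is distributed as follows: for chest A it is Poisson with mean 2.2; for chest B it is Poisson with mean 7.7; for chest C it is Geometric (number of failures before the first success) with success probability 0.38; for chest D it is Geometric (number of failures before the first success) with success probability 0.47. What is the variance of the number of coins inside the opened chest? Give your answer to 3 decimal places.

13.808

Per component, A: μ=2.2, E[X²]=7.04; B: μ=7.7, E[X²]=66.99; C: μ=1.63158, E[X²]=6.95568; D: μ=1.12766, E[X²]=3.67089.
E[X] = 0.19·2.2 + 0.41·7.7 + 0.3·1.63158 + 0.1·1.12766 = 4.17724.
E[X²] = 0.19·7.04 + 0.41·66.99 + 0.3·6.95568 + 0.1·3.67089 = 31.2573.
Var(X) = E[X²] − (E[X])² = 31.2573 − 17.4493 = 13.808.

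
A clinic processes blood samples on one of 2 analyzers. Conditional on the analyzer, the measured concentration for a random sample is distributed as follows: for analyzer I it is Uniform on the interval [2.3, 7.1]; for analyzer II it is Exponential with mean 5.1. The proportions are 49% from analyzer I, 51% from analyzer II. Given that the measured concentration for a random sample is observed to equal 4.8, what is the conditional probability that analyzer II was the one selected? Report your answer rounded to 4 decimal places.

Likelihoods f(4.8 | ·): I: 0.208333; II: 0.0765036.
Posterior ∝ prior × likelihood. Numerator for II: 0.51·0.0765036 = 0.0390169.
Normalizing constant: 0.49·0.208333 + 0.51·0.0765036 = 0.1411.
P(II | observation) = 0.0390169 / 0.1411 = 0.276519.

0.2765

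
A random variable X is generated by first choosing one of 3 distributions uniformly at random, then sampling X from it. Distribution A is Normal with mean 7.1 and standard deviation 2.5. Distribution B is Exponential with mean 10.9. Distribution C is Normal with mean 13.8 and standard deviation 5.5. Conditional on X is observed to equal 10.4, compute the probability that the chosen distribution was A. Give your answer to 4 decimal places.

Likelihoods f(10.4 | ·): A: 0.0667748; B: 0.0353346; C: 0.059919.
Posterior ∝ prior × likelihood. Numerator for A: 0.333333·0.0667748 = 0.0222583.
Normalizing constant: 0.333333·0.0667748 + 0.333333·0.0353346 + 0.333333·0.059919 = 0.0540095.
P(A | observation) = 0.0222583 / 0.0540095 = 0.412118.

0.4121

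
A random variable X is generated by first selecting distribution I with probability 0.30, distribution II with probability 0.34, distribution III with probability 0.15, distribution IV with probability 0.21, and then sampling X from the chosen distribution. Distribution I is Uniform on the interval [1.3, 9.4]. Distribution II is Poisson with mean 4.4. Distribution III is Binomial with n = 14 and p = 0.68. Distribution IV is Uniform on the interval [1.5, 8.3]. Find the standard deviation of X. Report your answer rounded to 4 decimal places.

2.7050

Per component, I: μ=5.35, E[X²]=34.09; II: μ=4.4, E[X²]=23.76; III: μ=9.52, E[X²]=93.6768; IV: μ=4.9, E[X²]=27.8633.
E[X] = 0.3·5.35 + 0.34·4.4 + 0.15·9.52 + 0.21·4.9 = 5.558.
E[X²] = 0.3·34.09 + 0.34·23.76 + 0.15·93.6768 + 0.21·27.8633 = 38.2082.
Var(X) = E[X²] − (E[X])² = 38.2082 − 30.8914 = 7.31686.
SD(X) = √7.31686 = 2.70497.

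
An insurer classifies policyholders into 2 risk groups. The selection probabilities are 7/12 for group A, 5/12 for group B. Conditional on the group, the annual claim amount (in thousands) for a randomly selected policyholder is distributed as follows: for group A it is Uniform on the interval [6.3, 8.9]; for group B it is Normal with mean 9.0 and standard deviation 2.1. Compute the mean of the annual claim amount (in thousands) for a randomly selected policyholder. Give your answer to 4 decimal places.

Component means — A: 7.6; B: 9.
E[X] = 0.583333·7.6 + 0.416667·9 = 8.18333.

8.1833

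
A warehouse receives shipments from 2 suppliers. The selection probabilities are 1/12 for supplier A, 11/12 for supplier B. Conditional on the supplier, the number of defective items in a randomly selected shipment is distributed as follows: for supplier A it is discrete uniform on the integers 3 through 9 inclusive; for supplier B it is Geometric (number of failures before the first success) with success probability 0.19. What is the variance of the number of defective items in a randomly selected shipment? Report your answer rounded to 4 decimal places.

Per component, A: μ=6, E[X²]=40; B: μ=4.26316, E[X²]=40.6122.
E[X] = 0.0833333·6 + 0.916667·4.26316 = 4.40789.
E[X²] = 0.0833333·40 + 0.916667·40.6122 = 40.5612.
Var(X) = E[X²] − (E[X])² = 40.5612 − 19.4295 = 21.1316.

21.1316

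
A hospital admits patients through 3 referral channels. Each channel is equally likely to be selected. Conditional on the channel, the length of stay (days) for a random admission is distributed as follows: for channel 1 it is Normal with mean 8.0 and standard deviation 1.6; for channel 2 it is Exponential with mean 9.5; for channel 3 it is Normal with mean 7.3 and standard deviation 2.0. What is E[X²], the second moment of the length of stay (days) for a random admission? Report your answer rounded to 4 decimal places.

101.4500

For each component E[X²] = Var + (mean)², giving 1: 66.56; 2: 180.5; 3: 57.29.
Overall E[X²] = 0.333333·66.56 + 0.333333·180.5 + 0.333333·57.29 = 101.45.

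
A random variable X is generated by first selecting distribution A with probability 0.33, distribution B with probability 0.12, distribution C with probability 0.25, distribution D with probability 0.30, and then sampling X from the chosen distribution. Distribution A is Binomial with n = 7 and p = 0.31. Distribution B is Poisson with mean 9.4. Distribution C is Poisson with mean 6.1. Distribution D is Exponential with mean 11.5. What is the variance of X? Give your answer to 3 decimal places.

57.457

Per component, A: μ=2.17, E[X²]=6.2062; B: μ=9.4, E[X²]=97.76; C: μ=6.1, E[X²]=43.31; D: μ=11.5, E[X²]=264.5.
E[X] = 0.33·2.17 + 0.12·9.4 + 0.25·6.1 + 0.3·11.5 = 6.8191.
E[X²] = 0.33·6.2062 + 0.12·97.76 + 0.25·43.31 + 0.3·264.5 = 103.957.
Var(X) = E[X²] − (E[X])² = 103.957 − 46.5001 = 57.4566.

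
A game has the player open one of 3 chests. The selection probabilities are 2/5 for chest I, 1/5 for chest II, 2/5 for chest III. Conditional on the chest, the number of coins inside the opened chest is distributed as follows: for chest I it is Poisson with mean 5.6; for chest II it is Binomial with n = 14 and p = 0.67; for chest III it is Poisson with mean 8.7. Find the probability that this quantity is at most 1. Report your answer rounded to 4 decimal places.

0.0104

Conditional on each chest, P(X ≤ 1): I: 0.0244059; II: 5.34442e-06; III: 0.00161588.
By total probability, P(X ≤ 1) = 0.4·0.0244059 + 0.2·5.34442e-06 + 0.4·0.00161588 = 0.0104098.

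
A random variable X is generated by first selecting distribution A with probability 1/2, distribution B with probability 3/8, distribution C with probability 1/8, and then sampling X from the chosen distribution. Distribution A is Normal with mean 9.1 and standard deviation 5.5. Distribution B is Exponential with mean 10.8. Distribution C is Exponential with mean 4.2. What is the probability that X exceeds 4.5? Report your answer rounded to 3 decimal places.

Conditional on each component, P(X > 4.5): A: 0.798525; B: 0.659241; C: 0.342519.
By total probability, P(X > 4.5) = 0.5·0.798525 + 0.375·0.659241 + 0.125·0.342519 = 0.689293.

0.689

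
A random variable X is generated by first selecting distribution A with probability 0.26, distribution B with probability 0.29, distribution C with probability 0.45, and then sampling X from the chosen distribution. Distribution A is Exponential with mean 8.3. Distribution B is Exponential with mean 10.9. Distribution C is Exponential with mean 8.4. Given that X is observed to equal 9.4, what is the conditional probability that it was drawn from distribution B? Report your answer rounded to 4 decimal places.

0.2893

Likelihoods f(9.4 | ·): A: 0.0388213; B: 0.0387297; C: 0.0388798.
Posterior ∝ prior × likelihood. Numerator for B: 0.29·0.0387297 = 0.0112316.
Normalizing constant: 0.26·0.0388213 + 0.29·0.0387297 + 0.45·0.0388798 = 0.0388211.
P(B | observation) = 0.0112316 / 0.0388211 = 0.289317.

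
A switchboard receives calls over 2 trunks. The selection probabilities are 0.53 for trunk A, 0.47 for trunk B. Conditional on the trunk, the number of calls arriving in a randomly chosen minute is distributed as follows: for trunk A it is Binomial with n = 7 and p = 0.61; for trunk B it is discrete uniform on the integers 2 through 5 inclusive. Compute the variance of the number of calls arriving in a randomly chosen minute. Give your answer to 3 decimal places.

1.618

Per component, A: μ=4.27, E[X²]=19.8982; B: μ=3.5, E[X²]=13.5.
E[X] = 0.53·4.27 + 0.47·3.5 = 3.9081.
E[X²] = 0.53·19.8982 + 0.47·13.5 = 16.891.
Var(X) = E[X²] − (E[X])² = 16.891 − 15.2732 = 1.6178.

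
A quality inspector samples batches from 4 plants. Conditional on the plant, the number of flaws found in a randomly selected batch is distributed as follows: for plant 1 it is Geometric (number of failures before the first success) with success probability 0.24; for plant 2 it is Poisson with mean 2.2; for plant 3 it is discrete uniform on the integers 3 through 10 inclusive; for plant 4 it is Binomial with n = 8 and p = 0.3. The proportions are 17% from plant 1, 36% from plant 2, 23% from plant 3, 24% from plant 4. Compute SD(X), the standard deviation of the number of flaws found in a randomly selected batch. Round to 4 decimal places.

Per component, 1: μ=3.16667, E[X²]=23.2222; 2: μ=2.2, E[X²]=7.04; 3: μ=6.5, E[X²]=47.5; 4: μ=2.4, E[X²]=7.44.
E[X] = 0.17·3.16667 + 0.36·2.2 + 0.23·6.5 + 0.24·2.4 = 3.40133.
E[X²] = 0.17·23.2222 + 0.36·7.04 + 0.23·47.5 + 0.24·7.44 = 19.1928.
Var(X) = E[X²] − (E[X])² = 19.1928 − 11.5691 = 7.62371.
SD(X) = √7.62371 = 2.76111.

2.7611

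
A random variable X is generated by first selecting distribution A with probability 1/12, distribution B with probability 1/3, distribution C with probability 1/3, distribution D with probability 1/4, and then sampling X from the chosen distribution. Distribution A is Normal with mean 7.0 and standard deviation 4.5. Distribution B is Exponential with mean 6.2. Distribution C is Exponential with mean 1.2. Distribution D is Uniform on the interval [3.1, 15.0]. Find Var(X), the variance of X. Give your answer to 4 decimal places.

Per component, A: μ=7, E[X²]=69.25; B: μ=6.2, E[X²]=76.88; C: μ=1.2, E[X²]=2.88; D: μ=9.05, E[X²]=93.7033.
E[X] = 0.0833333·7 + 0.333333·6.2 + 0.333333·1.2 + 0.25·9.05 = 5.3125.
E[X²] = 0.0833333·69.25 + 0.333333·76.88 + 0.333333·2.88 + 0.25·93.7033 = 55.7833.
Var(X) = E[X²] − (E[X])² = 55.7833 − 28.2227 = 27.5607.

27.5607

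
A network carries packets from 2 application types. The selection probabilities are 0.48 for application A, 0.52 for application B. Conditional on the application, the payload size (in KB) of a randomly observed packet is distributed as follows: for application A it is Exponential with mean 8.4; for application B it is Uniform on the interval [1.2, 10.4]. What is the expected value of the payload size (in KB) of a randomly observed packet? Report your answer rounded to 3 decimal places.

Component means — A: 8.4; B: 5.8.
E[X] = 0.48·8.4 + 0.52·5.8 = 7.048.

7.048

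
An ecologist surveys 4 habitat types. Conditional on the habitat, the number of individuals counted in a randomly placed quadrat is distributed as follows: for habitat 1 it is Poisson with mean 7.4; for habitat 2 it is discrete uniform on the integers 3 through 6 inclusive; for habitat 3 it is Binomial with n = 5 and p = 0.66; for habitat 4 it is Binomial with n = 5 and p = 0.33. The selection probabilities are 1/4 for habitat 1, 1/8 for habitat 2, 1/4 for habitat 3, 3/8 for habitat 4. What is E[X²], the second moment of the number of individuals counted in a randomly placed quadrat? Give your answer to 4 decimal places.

22.6660

For each component E[X²] = Var + (mean)², giving 1: 62.16; 2: 21.5; 3: 12.012; 4: 3.828.
Overall E[X²] = 0.25·62.16 + 0.125·21.5 + 0.25·12.012 + 0.375·3.828 = 22.666.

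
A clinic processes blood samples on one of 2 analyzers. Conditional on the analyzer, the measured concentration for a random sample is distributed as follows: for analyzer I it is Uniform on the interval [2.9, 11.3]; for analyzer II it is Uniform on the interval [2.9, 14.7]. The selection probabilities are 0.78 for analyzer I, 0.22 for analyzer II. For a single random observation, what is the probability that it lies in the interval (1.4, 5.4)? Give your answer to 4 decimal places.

0.2788

Conditional on each analyzer, P(1.4 < X < 5.4): I: 0.297619; II: 0.211864.
By total probability, P(1.4 < X < 5.4) = 0.78·0.297619 + 0.22·0.211864 = 0.278753.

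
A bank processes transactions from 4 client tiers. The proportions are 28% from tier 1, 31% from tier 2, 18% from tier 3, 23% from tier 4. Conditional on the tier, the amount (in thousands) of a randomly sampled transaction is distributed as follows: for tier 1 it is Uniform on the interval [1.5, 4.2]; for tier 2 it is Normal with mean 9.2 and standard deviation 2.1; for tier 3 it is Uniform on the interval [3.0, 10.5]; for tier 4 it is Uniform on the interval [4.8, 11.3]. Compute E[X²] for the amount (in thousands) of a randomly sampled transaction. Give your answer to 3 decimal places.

54.809

For each component E[X²] = Var + (mean)², giving 1: 8.73; 2: 89.05; 3: 50.25; 4: 68.3233.
Overall E[X²] = 0.28·8.73 + 0.31·89.05 + 0.18·50.25 + 0.23·68.3233 = 54.8093.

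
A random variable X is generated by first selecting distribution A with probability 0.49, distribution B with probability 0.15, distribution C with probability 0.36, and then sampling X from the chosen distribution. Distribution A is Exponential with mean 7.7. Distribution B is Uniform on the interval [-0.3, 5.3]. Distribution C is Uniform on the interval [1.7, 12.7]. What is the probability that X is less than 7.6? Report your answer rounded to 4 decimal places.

0.6505

Conditional on each component, P(X < 7.6): A: 0.627312; B: 1; C: 0.536364.
By total probability, P(X < 7.6) = 0.49·0.627312 + 0.15·1 + 0.36·0.536364 = 0.650474.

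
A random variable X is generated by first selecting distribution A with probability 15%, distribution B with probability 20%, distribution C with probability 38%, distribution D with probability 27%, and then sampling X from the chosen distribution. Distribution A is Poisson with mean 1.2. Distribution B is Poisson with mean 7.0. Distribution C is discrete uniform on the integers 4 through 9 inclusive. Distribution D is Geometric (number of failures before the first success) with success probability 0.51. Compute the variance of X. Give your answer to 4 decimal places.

10.9462

Per component, A: μ=1.2, E[X²]=2.64; B: μ=7, E[X²]=56; C: μ=6.5, E[X²]=45.1667; D: μ=0.960784, E[X²]=2.807.
E[X] = 0.15·1.2 + 0.2·7 + 0.38·6.5 + 0.27·0.960784 = 4.30941.
E[X²] = 0.15·2.64 + 0.2·56 + 0.38·45.1667 + 0.27·2.807 = 29.5172.
Var(X) = E[X²] − (E[X])² = 29.5172 − 18.571 = 10.9462.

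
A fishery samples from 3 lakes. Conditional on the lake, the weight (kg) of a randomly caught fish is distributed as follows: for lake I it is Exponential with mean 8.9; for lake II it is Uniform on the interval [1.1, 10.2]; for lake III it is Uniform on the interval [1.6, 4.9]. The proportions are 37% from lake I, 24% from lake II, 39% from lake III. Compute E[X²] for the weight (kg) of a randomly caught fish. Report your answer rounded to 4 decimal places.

72.4063

For each component E[X²] = Var + (mean)², giving I: 158.42; II: 38.8233; III: 11.47.
Overall E[X²] = 0.37·158.42 + 0.24·38.8233 + 0.39·11.47 = 72.4063.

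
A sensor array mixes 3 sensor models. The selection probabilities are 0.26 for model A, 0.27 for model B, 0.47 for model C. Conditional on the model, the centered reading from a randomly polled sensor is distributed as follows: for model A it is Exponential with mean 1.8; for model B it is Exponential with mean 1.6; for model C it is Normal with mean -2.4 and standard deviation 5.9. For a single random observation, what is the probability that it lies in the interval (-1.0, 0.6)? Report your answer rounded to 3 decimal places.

Conditional on each model, P(-1.0 < X < 0.6): A: 0.283469; B: 0.312711; C: 0.100656.
By total probability, P(-1.0 < X < 0.6) = 0.26·0.283469 + 0.27·0.312711 + 0.47·0.100656 = 0.205442.

0.205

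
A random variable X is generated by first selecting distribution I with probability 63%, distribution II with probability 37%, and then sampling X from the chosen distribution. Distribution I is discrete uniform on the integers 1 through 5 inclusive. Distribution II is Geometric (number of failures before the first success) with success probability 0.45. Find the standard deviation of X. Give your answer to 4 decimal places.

Per component, I: μ=3, E[X²]=11; II: μ=1.22222, E[X²]=4.20988.
E[X] = 0.63·3 + 0.37·1.22222 = 2.34222.
E[X²] = 0.63·11 + 0.37·4.20988 = 8.48765.
Var(X) = E[X²] − (E[X])² = 8.48765 − 5.486 = 3.00165.
SD(X) = √3.00165 = 1.73253.

1.7325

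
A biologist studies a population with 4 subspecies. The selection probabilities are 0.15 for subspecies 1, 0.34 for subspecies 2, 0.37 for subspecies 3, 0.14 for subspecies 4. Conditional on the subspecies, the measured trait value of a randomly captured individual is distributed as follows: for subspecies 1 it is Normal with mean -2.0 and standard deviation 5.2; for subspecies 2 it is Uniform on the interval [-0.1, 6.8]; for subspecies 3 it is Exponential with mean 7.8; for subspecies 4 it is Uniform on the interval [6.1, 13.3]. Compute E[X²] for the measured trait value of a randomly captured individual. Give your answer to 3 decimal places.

68.620

For each component E[X²] = Var + (mean)², giving 1: 31.04; 2: 15.19; 3: 121.68; 4: 98.41.
Overall E[X²] = 0.15·31.04 + 0.34·15.19 + 0.37·121.68 + 0.14·98.41 = 68.6196.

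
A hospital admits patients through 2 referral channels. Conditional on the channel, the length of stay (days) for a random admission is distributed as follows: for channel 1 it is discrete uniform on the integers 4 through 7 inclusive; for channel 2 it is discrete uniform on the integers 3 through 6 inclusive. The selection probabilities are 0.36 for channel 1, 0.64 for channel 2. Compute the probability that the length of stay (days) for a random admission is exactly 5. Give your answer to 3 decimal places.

0.250

Conditional on each channel, P(X = 5): 1: 0.25; 2: 0.25.
By total probability, P(X = 5) = 0.36·0.25 + 0.64·0.25 = 0.25.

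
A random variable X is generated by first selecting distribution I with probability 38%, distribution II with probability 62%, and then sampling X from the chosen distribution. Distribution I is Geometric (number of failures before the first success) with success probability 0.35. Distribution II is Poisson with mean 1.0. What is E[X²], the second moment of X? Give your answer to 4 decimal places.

For each component E[X²] = Var + (mean)², giving I: 8.7551; II: 2.
Overall E[X²] = 0.38·8.7551 + 0.62·2 = 4.56694.

4.5669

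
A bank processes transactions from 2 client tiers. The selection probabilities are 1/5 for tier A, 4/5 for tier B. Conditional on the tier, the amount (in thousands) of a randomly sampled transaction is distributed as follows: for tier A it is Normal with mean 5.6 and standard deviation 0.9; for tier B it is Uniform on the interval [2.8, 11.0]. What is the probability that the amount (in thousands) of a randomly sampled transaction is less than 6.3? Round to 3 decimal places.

0.498

Conditional on each tier, P(X < 6.3): A: 0.78165; B: 0.426829.
By total probability, P(X < 6.3) = 0.2·0.78165 + 0.8·0.426829 = 0.497793.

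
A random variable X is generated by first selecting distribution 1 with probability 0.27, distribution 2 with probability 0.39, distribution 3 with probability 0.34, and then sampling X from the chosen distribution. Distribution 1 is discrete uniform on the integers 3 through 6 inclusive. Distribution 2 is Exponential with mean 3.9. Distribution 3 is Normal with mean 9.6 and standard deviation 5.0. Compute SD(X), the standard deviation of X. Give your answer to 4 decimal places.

4.6372

Per component, 1: μ=4.5, E[X²]=21.5; 2: μ=3.9, E[X²]=30.42; 3: μ=9.6, E[X²]=117.16.
E[X] = 0.27·4.5 + 0.39·3.9 + 0.34·9.6 = 6.
E[X²] = 0.27·21.5 + 0.39·30.42 + 0.34·117.16 = 57.5032.
Var(X) = E[X²] − (E[X])² = 57.5032 − 36 = 21.5032.
SD(X) = √21.5032 = 4.63715.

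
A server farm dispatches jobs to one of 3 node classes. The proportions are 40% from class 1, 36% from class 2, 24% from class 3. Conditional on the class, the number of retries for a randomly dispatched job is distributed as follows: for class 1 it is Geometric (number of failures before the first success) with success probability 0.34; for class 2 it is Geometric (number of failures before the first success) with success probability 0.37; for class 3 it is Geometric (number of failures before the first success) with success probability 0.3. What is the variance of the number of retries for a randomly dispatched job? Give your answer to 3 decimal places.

5.864

Per component, 1: μ=1.94118, E[X²]=9.47751; 2: μ=1.7027, E[X²]=7.5011; 3: μ=2.33333, E[X²]=13.2222.
E[X] = 0.4·1.94118 + 0.36·1.7027 + 0.24·2.33333 = 1.94944.
E[X²] = 0.4·9.47751 + 0.36·7.5011 + 0.24·13.2222 = 9.66473.
Var(X) = E[X²] − (E[X])² = 9.66473 − 3.80033 = 5.8644.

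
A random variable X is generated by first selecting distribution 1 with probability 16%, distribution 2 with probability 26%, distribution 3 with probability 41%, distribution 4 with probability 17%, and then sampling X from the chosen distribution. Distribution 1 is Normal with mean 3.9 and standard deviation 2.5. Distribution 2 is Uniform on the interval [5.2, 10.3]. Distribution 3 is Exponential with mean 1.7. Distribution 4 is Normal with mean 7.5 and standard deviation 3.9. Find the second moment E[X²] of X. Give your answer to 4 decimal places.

For each component E[X²] = Var + (mean)², giving 1: 21.46; 2: 62.23; 3: 5.78; 4: 71.46.
Overall E[X²] = 0.16·21.46 + 0.26·62.23 + 0.41·5.78 + 0.17·71.46 = 34.1314.

34.1314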